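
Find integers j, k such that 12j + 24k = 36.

Step 1: Check solvability.
gcd(12, 24) = 12
Since 12 divides 36, solutions exist.

Step 2: Apply extended Euclidean algorithm to find gcd.
We find integers such that 12*x0 + 24*y0 = 12

Step 3: Scale the particular solution.
Multiply by 36/12 = 3:
j = 3, k = 0

Step 4: Verify.
12*(3) + 24*(0) = 36 = 36 ✓

j = 3, k = 0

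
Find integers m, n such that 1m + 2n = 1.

Step 1: Check solvability.
gcd(1, 2) = 1
Since 1 divides 1, solutions exist.

Step 2: Apply extended Euclidean algorithm to find gcd.
We find integers such that 1*x0 + 2*y0 = 1

Step 3: Scale the particular solution.
Multiply by 1/1 = 1:
m = 1, n = 0

Step 4: Verify.
1*(1) + 2*(0) = 1 = 1 ✓

m = 1, n = 0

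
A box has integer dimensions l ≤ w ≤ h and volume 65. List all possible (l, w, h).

Iterate l from 1 to ⌊65^(1/3)⌋. For each l dividing 65, iterate w ≥ l with w dividing 65/l, and set h = 65/(l·w).
Triples found (2): (1×1×65), (1×5×13)

(1×1×65), (1×5×13)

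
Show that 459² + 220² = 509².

Compute a² + b² = 459² + 220² = 210681 + 48400 = 259081
Compute c² = 509² = 259081
Since 259081 = 259081, confirmed.

Yes, it is a Pythagorean triple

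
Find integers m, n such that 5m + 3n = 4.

Step 1: Check solvability.
gcd(5, 3) = 1
Since 1 divides 4, solutions exist.

Step 2: Apply extended Euclidean algorithm to find gcd.
We find integers such that 5*x0 + 3*y0 = 1

Step 3: Scale the particular solution.
Multiply by 4/1 = 4:
m = -4, n = 8

Step 4: Verify.
5*(-4) + 3*(8) = 4 = 4 ✓

m = -4, n = 8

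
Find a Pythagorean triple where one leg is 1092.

We need the other leg and hypotenuse such that 1092² + x² = c².
Take x = 235, c = 1117: 1092² + 235² = 1192464 + 55225 = 1247689 = 1117² ✓
Triple: (235, 1092, 1117)

(235, 1092, 1117)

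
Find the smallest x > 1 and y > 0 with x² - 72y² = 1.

We seek the smallest positive integers (x, y) with x² - 72y² = 1, i.e., x² = 72y² + 1.
Try successive y values:
y = 1: x² = 72·1² + 1 = 73, not a perfect square
y = 2: x² = 72·2² + 1 = 289, x = 17 ✓

Verify: 17² - 72·2² = 289 - 288 = 1 ✓

x = 17, y = 2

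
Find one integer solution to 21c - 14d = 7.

Step 1: Check solvability.
gcd(21, 14) = 7
Since 7 divides 7, solutions exist.

Step 2: Apply extended Euclidean algorithm to find gcd.
We find integers such that 21*x0 + 14*y0 = 7

Step 3: Scale the particular solution.
Multiply by 7/7 = 1:
c = 1, d = 1

Step 4: Verify.
21*(1) - 14*(1) = 7 = 7 ✓

c = 1, d = 1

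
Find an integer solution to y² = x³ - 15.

Try small integer x values and check whether x³ - 15 is a perfect square.
x = 4: x³ - 15 = 4³ - 15 = 64 - 15 = 49
Is 49 a perfect square? 7² = 49 ✓
So (x, y) = (4, 7) is a solution.

x = 4, y = 7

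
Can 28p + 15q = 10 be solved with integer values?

Step 1: Compute gcd(28, 15).
gcd(28, 15) = 1

Step 2: Check divisibility.
Does 1 divide 10? 10 = 1 x 10, so yes.

By the theorem on linear Diophantine equations, 28p + 15q = 10 has integer solutions if and only if gcd(28, 15) divides 10. Since 1 | 10, solutions exist.

Yes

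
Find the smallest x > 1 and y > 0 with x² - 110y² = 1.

We seek the smallest positive integers (x, y) with x² - 110y² = 1, i.e., x² = 110y² + 1.
Try successive y values:
y = 1: x² = 110·1² + 1 = 111, not a perfect square
y = 2: x² = 110·2² + 1 = 441, x = 21 ✓

Verify: 21² - 110·2² = 441 - 440 = 1 ✓

x = 21, y = 2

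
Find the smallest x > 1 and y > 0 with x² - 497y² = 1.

We seek the smallest positive integers (x, y) with x² - 497y² = 1, i.e., x² = 497y² + 1.
Try successive y values:
y = 1: x² = 497·1² + 1 = 498, not a perfect square
y = 2: x² = 497·2² + 1 = 1989, not a perfect square
y = 3: x² = 497·3² + 1 = 4474, not a perfect square
... continuing the search (or via continued fractions) ...
y = 53912: x² = 497·53912² + 1 = 1444532360769, x = 1201887 ✓

Verify: 1201887² - 497·53912² = 1444532360769 - 1444532360768 = 1 ✓

x = 1201887, y = 53912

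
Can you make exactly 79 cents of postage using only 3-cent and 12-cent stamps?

We need non-negative x, y with 3x + 12y = 79.
gcd(3, 12) = 3, and 3 does not divide 79.
No integer solutions exist, so certainly no non-negative ones.

No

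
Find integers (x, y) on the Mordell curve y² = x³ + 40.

Try small integer x values and check whether x³ + 40 is a perfect square.
x = 6: x³ + 40 = 6³ + 40 = 216 + 40 = 256
Is 256 a perfect square? 16² = 256 ✓
So (x, y) = (6, 16) is a solution.

x = 6, y = 16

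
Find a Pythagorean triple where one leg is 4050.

We need the other leg and hypotenuse such that 4050² + x² = c².
Take x = 4896, c = 6354: 4050² + 4896² = 16402500 + 23970816 = 40373316 = 6354² ✓
Triple: (4050, 4896, 6354)

(4050, 4896, 6354)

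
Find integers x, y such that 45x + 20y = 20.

Step 1: Check solvability.
gcd(45, 20) = 5
Since 5 divides 20, solutions exist.

Step 2: Apply extended Euclidean algorithm to find gcd.
We find integers such that 45*x0 + 20*y0 = 5

Step 3: Scale the particular solution.
Multiply by 20/5 = 4:
x = 4, y = -8

Step 4: Verify.
45*(4) + 20*(-8) = 20 = 20 ✓

x = 4, y = -8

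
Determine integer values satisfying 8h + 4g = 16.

Step 1: Check solvability.
gcd(8, 4) = 4
Since 4 divides 16, solutions exist.

Step 2: Apply extended Euclidean algorithm to find gcd.
We find integers such that 8*x0 + 4*y0 = 4

Step 3: Scale the particular solution.
Multiply by 16/4 = 4:
h = 0, g = 4

Step 4: Verify.
8*(0) + 4*(4) = 16 = 16 ✓

h = 0, g = 4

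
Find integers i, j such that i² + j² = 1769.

We need to find integers i, j > 0 such that i² + j² = 1769.
Trying i = 13: j² = 1769 - 13² = 1769 - 169 = 1600
j = 40
Check: 13² + 40² = 169 + 1600 = 1769 ✓

1769 = 13² + 40²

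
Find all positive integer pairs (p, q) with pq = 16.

The positive divisors of 16 are: 1, 2, 4, 8, 16.
Each divisor d gives the pair (d, 16/d):
(1, 16), (2, 8), (4, 4), (8, 2), (16, 1)

(1, 16), (2, 8), (4, 4), (8, 2), (16, 1)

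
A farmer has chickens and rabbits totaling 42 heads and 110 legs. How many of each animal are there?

Let c = chickens, r = rabbits.
Heads: c + r = 42
Legs: 2c + 4r = 110
From the first equation, c = 42 - r. Substitute:
2(42 - r) + 4r = 110
84 + 2r = 110
r = (110 - 84)/2 = 13
c = 42 - 13 = 29

Chickens: 29, Rabbits: 13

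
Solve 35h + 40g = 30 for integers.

Step 1: Check solvability.
gcd(35, 40) = 5
Since 5 divides 30, solutions exist.

Step 2: Apply extended Euclidean algorithm to find gcd.
We find integers such that 35*x0 + 40*y0 = 5

Step 3: Scale the particular solution.
Multiply by 30/5 = 6:
h = -6, g = 6

Step 4: Verify.
35*(-6) + 40*(6) = 30 = 30 ✓

h = -6, g = 6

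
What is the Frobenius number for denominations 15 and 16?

For two coprime denominations a and b, the Frobenius number (largest value not representable as a non-negative combination) is ab - a - b.
Here gcd(15, 16) = 1, so they are coprime.
F(15, 16) = 15·16 - 15 - 16 = 240 - 31 = 209

209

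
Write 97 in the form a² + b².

We need to find integers a, b > 0 such that a² + b² = 97.
Trying a = 4: b² = 97 - 4² = 97 - 16 = 81
b = 9
Check: 4² + 9² = 16 + 81 = 97 ✓

97 = 4² + 9²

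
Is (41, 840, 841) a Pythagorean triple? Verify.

Compute a² + b² = 41² + 840² = 1681 + 705600 = 707281
Compute c² = 841² = 707281
Since 707281 = 707281, confirmed.

Yes, it is a Pythagorean triple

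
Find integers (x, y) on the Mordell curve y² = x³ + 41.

Try small integer x values and check whether x³ + 41 is a perfect square.
x = 2: x³ + 41 = 2³ + 41 = 8 + 41 = 49
Is 49 a perfect square? 7² = 49 ✓
So (x, y) = (2, 7) is a solution.

x = 2, y = 7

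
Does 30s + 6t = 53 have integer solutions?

Step 1: Compute gcd(30, 6).
gcd(30, 6) = 6

Step 2: Check divisibility.
Does 6 divide 53? 53 = 6 x 8 + 5, so no.

By the theorem on linear Diophantine equations, 30s + 6t = 53 has integer solutions if and only if gcd(30, 6) divides 53. Since 6 does not divide 53, no solutions exist.

No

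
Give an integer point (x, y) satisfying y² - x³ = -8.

Try small integer x values and check whether x³ - 8 is a perfect square.
x = 2: x³ - 8 = 2³ - 8 = 8 - 8 = 0
Is 0 a perfect square? 0² = 0 ✓
So (x, y) = (2, 0) is a solution.

x = 2, y = 0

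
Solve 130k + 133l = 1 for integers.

Step 1: Check solvability.
gcd(130, 133) = 1
Since 1 divides 1, solutions exist.

Step 2: Apply extended Euclidean algorithm to find gcd.
We find integers such that 130*x0 + 133*y0 = 1

Step 3: Scale the particular solution.
Multiply by 1/1 = 1:
k = 44, l = -43

Step 4: Verify.
130*(44) + 133*(-43) = 1 = 1 ✓

k = 44, l = -43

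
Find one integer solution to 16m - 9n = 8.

Step 1: Check solvability.
gcd(16, 9) = 1
Since 1 divides 8, solutions exist.

Step 2: Apply extended Euclidean algorithm to find gcd.
We find integers such that 16*x0 + 9*y0 = 1

Step 3: Scale the particular solution.
Multiply by 8/1 = 8:
m = 32, n = 56

Step 4: Verify.
16*(32) - 9*(56) = 8 = 8 ✓

m = 32, n = 56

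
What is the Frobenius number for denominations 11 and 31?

For two coprime denominations a and b, the Frobenius number (largest value not representable as a non-negative combination) is ab - a - b.
Here gcd(11, 31) = 1, so they are coprime.
F(11, 31) = 11·31 - 11 - 31 = 341 - 42 = 299

299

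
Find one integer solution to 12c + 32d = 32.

Step 1: Check solvability.
gcd(12, 32) = 4
Since 4 divides 32, solutions exist.

Step 2: Apply extended Euclidean algorithm to find gcd.
We find integers such that 12*x0 + 32*y0 = 4

Step 3: Scale the particular solution.
Multiply by 32/4 = 8:
c = 24, d = -8

Step 4: Verify.
12*(24) + 32*(-8) = 32 = 32 ✓

c = 24, d = -8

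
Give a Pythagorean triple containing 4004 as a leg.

We need the other leg and hypotenuse such that 4004² + x² = c².
Take x = 3885, c = 5579: 4004² + 3885² = 16032016 + 15093225 = 31125241 = 5579² ✓
Triple: (3885, 4004, 5579)

(3885, 4004, 5579)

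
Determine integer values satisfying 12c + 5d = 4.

Step 1: Check solvability.
gcd(12, 5) = 1
Since 1 divides 4, solutions exist.

Step 2: Apply extended Euclidean algorithm to find gcd.
We find integers such that 12*x0 + 5*y0 = 1

Step 3: Scale the particular solution.
Multiply by 4/1 = 4:
c = -8, d = 20

Step 4: Verify.
12*(-8) + 5*(20) = 4 = 4 ✓

c = -8, d = 20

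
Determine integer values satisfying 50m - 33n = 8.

Step 1: Check solvability.
gcd(50, 33) = 1
Since 1 divides 8, solutions exist.

Step 2: Apply extended Euclidean algorithm to find gcd.
We find integers such that 50*x0 + 33*y0 = 1

Step 3: Scale the particular solution.
Multiply by 8/1 = 8:
m = 16, n = 24

Step 4: Verify.
50*(16) - 33*(24) = 8 = 8 ✓

m = 16, n = 24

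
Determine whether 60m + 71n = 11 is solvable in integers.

Step 1: Compute gcd(60, 71).
gcd(60, 71) = 1

Step 2: Check divisibility.
Does 1 divide 11? 11 = 1 x 11, so yes.

By the theorem on linear Diophantine equations, 60m + 71n = 11 has integer solutions if and only if gcd(60, 71) divides 11. Since 1 | 11, solutions exist.

Yes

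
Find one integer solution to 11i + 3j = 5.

Step 1: Check solvability.
gcd(11, 3) = 1
Since 1 divides 5, solutions exist.

Step 2: Apply extended Euclidean algorithm to find gcd.
We find integers such that 11*x0 + 3*y0 = 1

Step 3: Scale the particular solution.
Multiply by 5/1 = 5:
i = -5, j = 20

Step 4: Verify.
11*(-5) + 3*(20) = 5 = 5 ✓

i = -5, j = 20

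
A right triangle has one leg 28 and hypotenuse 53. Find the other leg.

a² = c² - b² = 2809 - 784 = 2025
a = 45

45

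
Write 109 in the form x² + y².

We need to find integers x, y > 0 such that x² + y² = 109.
Trying x = 3: y² = 109 - 3² = 109 - 9 = 100
y = 10
Check: 3² + 10² = 9 + 100 = 109 ✓

109 = 3² + 10²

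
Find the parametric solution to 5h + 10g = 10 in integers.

Step 1: Compute gcd(5, 10) = 5.
Since 5 divides 10, solutions exist.

Step 2: Find a particular solution using extended Euclidean algorithm.
We get h₀ = 2, g₀ = 0.
Check: 5*2 + 10*0 = 10 = 10 ✓

Step 3: Write the general solution.
h = 2 + (10/5)t = 2 + 2t
g = 0 - (5/5)t = 0 - 1t
for any integer t.

h = 2 + 2t, g = 0 - 1t for integer t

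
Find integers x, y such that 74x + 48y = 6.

Step 1: Check solvability.
gcd(74, 48) = 2
Since 2 divides 6, solutions exist.

Step 2: Apply extended Euclidean algorithm to find gcd.
We find integers such that 74*x0 + 48*y0 = 2

Step 3: Scale the particular solution.
Multiply by 6/2 = 3:
x = -33, y = 51

Step 4: Verify.
74*(-33) + 48*(51) = 6 = 6 ✓

x = -33, y = 51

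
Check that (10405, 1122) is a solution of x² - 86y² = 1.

Compute x² = 10405² = 108264025
Compute 86y² = 86·1122² = 86·1258884 = 108264024
x² - 86y² = 108264025 - 108264024 = 1
Since this equals 1, (10405, 1122) is a solution.

Yes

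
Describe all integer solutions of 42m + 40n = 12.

Step 1: Compute gcd(42, 40) = 2.
Since 2 divides 12, solutions exist.

Step 2: Find a particular solution using extended Euclidean algorithm.
We get m₀ = 6, n₀ = -6.
Check: 42*6 + 40*-6 = 12 = 12 ✓

Step 3: Write the general solution.
m = 6 + (40/2)t = 6 + 20t
n = -6 - (42/2)t = -6 - 21t
for any integer t.

m = 6 + 20t, n = -6 - 21t for integer t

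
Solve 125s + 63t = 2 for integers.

Step 1: Check solvability.
gcd(125, 63) = 1
Since 1 divides 2, solutions exist.

Step 2: Apply extended Euclidean algorithm to find gcd.
We find integers such that 125*x0 + 63*y0 = 1

Step 3: Scale the particular solution.
Multiply by 2/1 = 2:
s = -2, t = 4

Step 4: Verify.
125*(-2) + 63*(4) = 2 = 2 ✓

s = -2, t = 4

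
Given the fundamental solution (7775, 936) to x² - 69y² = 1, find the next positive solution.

Solutions to x² - Dy² = 1 are generated by powers of (x₀ + y₀√D).
The next solution satisfies x₁ + y₁√69 = (x₀ + y₀√69)², giving:
x₁ = x₀² + 69y₀² = 7775² + 69·936² = 60450625 + 60450624 = 120901249
y₁ = 2x₀y₀ = 2·7775·936 = 14554800

Verify: 120901249² - 69·14554800² = 14617112009760001 - 14617112009760000 = 1 ✓

x = 120901249, y = 14554800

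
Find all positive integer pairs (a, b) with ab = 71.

The positive divisors of 71 are: 1, 71.
Each divisor d gives the pair (d, 71/d):
(1, 71), (71, 1)

(1, 71), (71, 1)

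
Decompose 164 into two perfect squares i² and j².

We need to find integers i, j > 0 such that i² + j² = 164.
Trying i = 8: j² = 164 - 8² = 164 - 64 = 100
j = 10
Check: 8² + 10² = 64 + 100 = 164 ✓

164 = 8² + 10²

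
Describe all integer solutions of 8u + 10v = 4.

Step 1: Compute gcd(8, 10) = 2.
Since 2 divides 4, solutions exist.

Step 2: Find a particular solution using extended Euclidean algorithm.
We get u₀ = -2, v₀ = 2.
Check: 8*-2 + 10*2 = 4 = 4 ✓

Step 3: Write the general solution.
u = -2 + (10/2)t = -2 + 5t
v = 2 - (8/2)t = 2 - 4t
for any integer t.

u = -2 + 5t, v = 2 - 4t for integer t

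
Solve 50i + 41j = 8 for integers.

Step 1: Check solvability.
gcd(50, 41) = 1
Since 1 divides 8, solutions exist.

Step 2: Apply extended Euclidean algorithm to find gcd.
We find integers such that 50*x0 + 41*y0 = 1

Step 3: Scale the particular solution.
Multiply by 8/1 = 8:
i = -72, j = 88

Step 4: Verify.
50*(-72) + 41*(88) = 8 = 8 ✓

i = -72, j = 88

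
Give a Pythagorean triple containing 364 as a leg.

We need the other leg and hypotenuse such that 364² + x² = c².
Take x = 627, c = 725: 364² + 627² = 132496 + 393129 = 525625 = 725² ✓
Triple: (627, 364, 725)

(627, 364, 725)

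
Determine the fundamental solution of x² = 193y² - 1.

We need x² = 193y² - 1. Try successive y:
y = 1: x² = 193·1² - 1 = 192, not a perfect square
y = 2: x² = 193·2² - 1 = 771, not a perfect square
y = 3: x² = 193·3² - 1 = 1736, not a perfect square
...
y = 126985: x² = 193·126985² - 1 = 3112161713424 = 1764132² ✓
Check: 1764132² - 193·126985² = 3112161713424 - 3112161713425 = -1 ✓

x = 1764132, y = 126985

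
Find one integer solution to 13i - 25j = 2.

Step 1: Check solvability.
gcd(13, 25) = 1
Since 1 divides 2, solutions exist.

Step 2: Apply extended Euclidean algorithm to find gcd.
We find integers such that 13*x0 + 25*y0 = 1

Step 3: Scale the particular solution.
Multiply by 2/1 = 2:
i = 4, j = 2

Step 4: Verify.
13*(4) - 25*(2) = 2 = 2 ✓

i = 4, j = 2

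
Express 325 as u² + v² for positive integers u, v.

We need to find integers u, v > 0 such that u² + v² = 325.
Trying u = 1: v² = 325 - 1² = 325 - 1 = 324
v = 18
Check: 1² + 18² = 1 + 324 = 325 ✓

325 = 1² + 18²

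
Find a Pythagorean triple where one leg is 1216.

We need the other leg and hypotenuse such that 1216² + x² = c².
Take x = 663, c = 1385: 1216² + 663² = 1478656 + 439569 = 1918225 = 1385² ✓
Triple: (663, 1216, 1385)

(663, 1216, 1385)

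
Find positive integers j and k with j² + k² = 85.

We need to find integers j, k > 0 such that j² + k² = 85.
Trying j = 2: k² = 85 - 2² = 85 - 4 = 81
k = 9
Check: 2² + 9² = 4 + 81 = 85 ✓

85 = 2² + 9²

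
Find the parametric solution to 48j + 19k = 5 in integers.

Step 1: Compute gcd(48, 19) = 1.
Since 1 divides 5, solutions exist.

Step 2: Find a particular solution using extended Euclidean algorithm.
We get j₀ = 10, k₀ = -25.
Check: 48*10 + 19*-25 = 5 = 5 ✓

Step 3: Write the general solution.
j = 10 + (19/1)t = 10 + 19t
k = -25 - (48/1)t = -25 - 48t
for any integer t.

j = 10 + 19t, k = -25 - 48t for integer t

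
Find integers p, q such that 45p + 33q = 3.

Step 1: Check solvability.
gcd(45, 33) = 3
Since 3 divides 3, solutions exist.

Step 2: Apply extended Euclidean algorithm to find gcd.
We find integers such that 45*x0 + 33*y0 = 3

Step 3: Scale the particular solution.
Multiply by 3/3 = 1:
p = 3, q = -4

Step 4: Verify.
45*(3) + 33*(-4) = 3 = 3 ✓

p = 3, q = -4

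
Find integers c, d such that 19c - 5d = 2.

Step 1: Check solvability.
gcd(19, 5) = 1
Since 1 divides 2, solutions exist.

Step 2: Apply extended Euclidean algorithm to find gcd.
We find integers such that 19*x0 + 5*y0 = 1

Step 3: Scale the particular solution.
Multiply by 2/1 = 2:
c = -2, d = -8

Step 4: Verify.
19*(-2) - 5*(-8) = 2 = 2 ✓

c = -2, d = -8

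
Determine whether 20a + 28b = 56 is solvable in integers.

Step 1: Compute gcd(20, 28).
gcd(20, 28) = 4

Step 2: Check divisibility.
Does 4 divide 56? 56 = 4 x 14, so yes.

By the theorem on linear Diophantine equations, 20a + 28b = 56 has integer solutions if and only if gcd(20, 28) divides 56. Since 4 | 56, solutions exist.

Yes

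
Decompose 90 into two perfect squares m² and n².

We need to find integers m, n > 0 such that m² + n² = 90.
Trying m = 3: n² = 90 - 3² = 90 - 9 = 81
n = 9
Check: 3² + 9² = 9 + 81 = 90 ✓

90 = 3² + 9²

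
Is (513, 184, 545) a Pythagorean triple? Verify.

Compute a² + b² = 513² + 184² = 263169 + 33856 = 297025
Compute c² = 545² = 297025
Since 297025 = 297025, confirmed.

Yes, it is a Pythagorean triple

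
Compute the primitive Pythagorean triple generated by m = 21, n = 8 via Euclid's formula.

a = m² - n² = 441 - 64 = 377
b = 2mn = 2·21·8 = 336
c = m² + n² = 441 + 64 = 505
Verify: 377² + 336² = 142129 + 112896 = 255025 = 505² ✓

(377, 336, 505)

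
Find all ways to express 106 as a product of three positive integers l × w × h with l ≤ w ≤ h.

Iterate l from 1 to ⌊106^(1/3)⌋. For each l dividing 106, iterate w ≥ l with w dividing 106/l, and set h = 106/(l·w).
Triples found (2): (1×1×106), (1×2×53)

(1×1×106), (1×2×53)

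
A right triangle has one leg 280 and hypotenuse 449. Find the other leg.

a² = c² - b² = 201601 - 78400 = 123201
a = 351

351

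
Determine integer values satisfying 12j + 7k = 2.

Step 1: Check solvability.
gcd(12, 7) = 1
Since 1 divides 2, solutions exist.

Step 2: Apply extended Euclidean algorithm to find gcd.
We find integers such that 12*x0 + 7*y0 = 1

Step 3: Scale the particular solution.
Multiply by 2/1 = 2:
j = 6, k = -10

Step 4: Verify.
12*(6) + 7*(-10) = 2 = 2 ✓

j = 6, k = -10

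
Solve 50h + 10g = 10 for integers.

Step 1: Check solvability.
gcd(50, 10) = 10
Since 10 divides 10, solutions exist.

Step 2: Apply extended Euclidean algorithm to find gcd.
We find integers such that 50*x0 + 10*y0 = 10

Step 3: Scale the particular solution.
Multiply by 10/10 = 1:
h = 0, g = 1

Step 4: Verify.
50*(0) + 10*(1) = 10 = 10 ✓

h = 0, g = 1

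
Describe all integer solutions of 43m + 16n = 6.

Step 1: Compute gcd(43, 16) = 1.
Since 1 divides 6, solutions exist.

Step 2: Find a particular solution using extended Euclidean algorithm.
We get m₀ = 18, n₀ = -48.
Check: 43*18 + 16*-48 = 6 = 6 ✓

Step 3: Write the general solution.
m = 18 + (16/1)t = 18 + 16t
n = -48 - (43/1)t = -48 - 43t
for any integer t.

m = 18 + 16t, n = -48 - 43t for integer t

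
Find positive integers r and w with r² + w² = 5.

We need to find integers r, w > 0 such that r² + w² = 5.
Trying r = 1: w² = 5 - 1² = 5 - 1 = 4
w = 2
Check: 1² + 2² = 1 + 4 = 5 ✓

5 = 1² + 2²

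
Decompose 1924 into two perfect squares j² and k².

We need to find integers j, k > 0 such that j² + k² = 1924.
Trying j = 18: k² = 1924 - 18² = 1924 - 324 = 1600
k = 40
Check: 18² + 40² = 324 + 1600 = 1924 ✓

1924 = 18² + 40²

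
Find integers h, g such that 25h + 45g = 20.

Step 1: Check solvability.
gcd(25, 45) = 5
Since 5 divides 20, solutions exist.

Step 2: Apply extended Euclidean algorithm to find gcd.
We find integers such that 25*x0 + 45*y0 = 5

Step 3: Scale the particular solution.
Multiply by 20/5 = 4:
h = 8, g = -4

Step 4: Verify.
25*(8) + 45*(-4) = 20 = 20 ✓

h = 8, g = -4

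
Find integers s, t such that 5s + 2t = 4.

Step 1: Check solvability.
gcd(5, 2) = 1
Since 1 divides 4, solutions exist.

Step 2: Apply extended Euclidean algorithm to find gcd.
We find integers such that 5*x0 + 2*y0 = 1

Step 3: Scale the particular solution.
Multiply by 4/1 = 4:
s = 4, t = -8

Step 4: Verify.
5*(4) + 2*(-8) = 4 = 4 ✓

s = 4, t = -8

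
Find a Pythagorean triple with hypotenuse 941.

We need a² + b² = 941² = 885481.
Trying: 741² + 580² = 549081 + 336400 = 885481 ✓

(741, 580, 941)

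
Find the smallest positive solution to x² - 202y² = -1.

We need x² = 202y² - 1. Try successive y:
y = 1: x² = 202·1² - 1 = 201, not a perfect square
y = 2: x² = 202·2² - 1 = 807, not a perfect square
y = 3: x² = 202·3² - 1 = 1817, not a perfect square
...
y = 221: x² = 202·221² - 1 = 9865881 = 3141² ✓
Check: 3141² - 202·221² = 9865881 - 9865882 = -1 ✓

x = 3141, y = 221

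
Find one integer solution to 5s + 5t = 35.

Step 1: Check solvability.
gcd(5, 5) = 5
Since 5 divides 35, solutions exist.

Step 2: Apply extended Euclidean algorithm to find gcd.
We find integers such that 5*x0 + 5*y0 = 5

Step 3: Scale the particular solution.
Multiply by 35/5 = 7:
s = 0, t = 7

Step 4: Verify.
5*(0) + 5*(7) = 35 = 35 ✓

s = 0, t = 7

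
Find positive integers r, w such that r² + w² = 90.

Search for r with 90 - r² a perfect square.
r = 3: 90 - 3² = 90 - 9 = 81 = 9² ✓
So r = 3, w = 9.

r = 3, w = 9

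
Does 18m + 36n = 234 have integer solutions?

Step 1: Compute gcd(18, 36).
gcd(18, 36) = 18

Step 2: Check divisibility.
Does 18 divide 234? 234 = 18 x 13, so yes.

By the theorem on linear Diophantine equations, 18m + 36n = 234 has integer solutions if and only if gcd(18, 36) divides 234. Since 18 | 234, solutions exist.

Yes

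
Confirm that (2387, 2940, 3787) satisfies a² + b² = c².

Compute a² + b² = 2387² + 2940² = 5697769 + 8643600 = 14341369
Compute c² = 3787² = 14341369
Since 14341369 = 14341369, confirmed.

Yes, it is a Pythagorean triple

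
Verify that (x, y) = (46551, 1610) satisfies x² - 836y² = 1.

Compute x² = 46551² = 2166995601
Compute 836y² = 836·1610² = 836·2592100 = 2166995600
x² - 836y² = 2166995601 - 2166995600 = 1
Since this equals 1, (46551, 1610) is a solution.

Yes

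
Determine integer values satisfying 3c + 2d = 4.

Step 1: Check solvability.
gcd(3, 2) = 1
Since 1 divides 4, solutions exist.

Step 2: Apply extended Euclidean algorithm to find gcd.
We find integers such that 3*x0 + 2*y0 = 1

Step 3: Scale the particular solution.
Multiply by 4/1 = 4:
c = 4, d = -4

Step 4: Verify.
3*(4) + 2*(-4) = 4 = 4 ✓

c = 4, d = -4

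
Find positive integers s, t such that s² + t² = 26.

Search for s with 26 - s² a perfect square.
s = 1: 26 - 1² = 26 - 1 = 25 = 5² ✓
So s = 1, t = 5.

s = 1, t = 5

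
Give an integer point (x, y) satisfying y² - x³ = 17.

Try small integer x values and check whether x³ + 17 is a perfect square.
x = -2: x³ + 17 = -2³ + 17 = -8 + 17 = 9
Is 9 a perfect square? 3² = 9 ✓
So (x, y) = (-2, 3) is a solution.

x = -2, y = 3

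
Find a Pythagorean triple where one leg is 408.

We need the other leg and hypotenuse such that 408² + x² = c².
Take x = 506, c = 650: 408² + 506² = 166464 + 256036 = 422500 = 650² ✓
Triple: (506, 408, 650)

(506, 408, 650)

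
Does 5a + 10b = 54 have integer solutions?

Step 1: Compute gcd(5, 10).
gcd(5, 10) = 5

Step 2: Check divisibility.
Does 5 divide 54? 54 = 5 x 10 + 4, so no.

By the theorem on linear Diophantine equations, 5a + 10b = 54 has integer solutions if and only if gcd(5, 10) divides 54. Since 5 does not divide 54, no solutions exist.

No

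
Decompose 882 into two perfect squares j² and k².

We need to find integers j, k > 0 such that j² + k² = 882.
Trying j = 21: k² = 882 - 21² = 882 - 441 = 441
k = 21
Check: 21² + 21² = 441 + 441 = 882 ✓

882 = 21² + 21²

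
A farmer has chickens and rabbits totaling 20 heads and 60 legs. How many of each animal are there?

Let c = chickens, r = rabbits.
Heads: c + r = 20
Legs: 2c + 4r = 60
From the first equation, c = 20 - r. Substitute:
2(20 - r) + 4r = 60
40 + 2r = 60
r = (60 - 40)/2 = 10
c = 20 - 10 = 10

Chickens: 10, Rabbits: 10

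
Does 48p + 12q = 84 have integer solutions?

Step 1: Compute gcd(48, 12).
gcd(48, 12) = 12

Step 2: Check divisibility.
Does 12 divide 84? 84 = 12 x 7, so yes.

By the theorem on linear Diophantine equations, 48p + 12q = 84 has integer solutions if and only if gcd(48, 12) divides 84. Since 12 | 84, solutions exist.

Yes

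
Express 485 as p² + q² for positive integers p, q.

We need to find integers p, q > 0 such that p² + q² = 485.
Trying p = 1: q² = 485 - 1² = 485 - 1 = 484
q = 22
Check: 1² + 22² = 1 + 484 = 485 ✓

485 = 1² + 22²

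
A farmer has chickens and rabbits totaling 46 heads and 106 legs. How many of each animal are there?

Let c = chickens, r = rabbits.
Heads: c + r = 46
Legs: 2c + 4r = 106
From the first equation, c = 46 - r. Substitute:
2(46 - r) + 4r = 106
92 + 2r = 106
r = (106 - 92)/2 = 7
c = 46 - 7 = 39

Chickens: 39, Rabbits: 7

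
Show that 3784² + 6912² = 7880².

Compute a² + b² = 3784² + 6912² = 14318656 + 47775744 = 62094400
Compute c² = 7880² = 62094400
Since 62094400 = 62094400, confirmed.

Yes, it is a Pythagorean triple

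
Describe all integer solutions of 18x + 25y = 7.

Step 1: Compute gcd(18, 25) = 1.
Since 1 divides 7, solutions exist.

Step 2: Find a particular solution using extended Euclidean algorithm.
We get x₀ = 49, y₀ = -35.
Check: 18*49 + 25*-35 = 7 = 7 ✓

Step 3: Write the general solution.
x = 49 + (25/1)t = 49 + 25t
y = -35 - (18/1)t = -35 - 18t
for any integer t.

x = 49 + 25t, y = -35 - 18t for integer t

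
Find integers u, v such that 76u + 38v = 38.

Step 1: Check solvability.
gcd(76, 38) = 38
Since 38 divides 38, solutions exist.

Step 2: Apply extended Euclidean algorithm to find gcd.
We find integers such that 76*x0 + 38*y0 = 38

Step 3: Scale the particular solution.
Multiply by 38/38 = 1:
u = 0, v = 1

Step 4: Verify.
76*(0) + 38*(1) = 38 = 38 ✓

u = 0, v = 1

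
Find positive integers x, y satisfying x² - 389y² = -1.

We need x² = 389y² - 1. Try successive y:
y = 1: x² = 389·1² - 1 = 388, not a perfect square
y = 2: x² = 389·2² - 1 = 1555, not a perfect square
y = 3: x² = 389·3² - 1 = 3500, not a perfect square
...
y = 65: x² = 389·65² - 1 = 1643524 = 1282² ✓
Check: 1282² - 389·65² = 1643524 - 1643525 = -1 ✓

x = 1282, y = 65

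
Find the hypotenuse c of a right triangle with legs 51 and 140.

c² = a² + b² = 51² + 140² = 2601 + 19600 = 22201
c = 149

149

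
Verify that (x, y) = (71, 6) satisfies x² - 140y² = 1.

Compute x² = 71² = 5041
Compute 140y² = 140·6² = 140·36 = 5040
x² - 140y² = 5041 - 5040 = 1
Since this equals 1, (71, 6) is a solution.

Yes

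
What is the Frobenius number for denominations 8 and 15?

For two coprime denominations a and b, the Frobenius number (largest value not representable as a non-negative combination) is ab - a - b.
Here gcd(8, 15) = 1, so they are coprime.
F(8, 15) = 8·15 - 8 - 15 = 120 - 23 = 97

97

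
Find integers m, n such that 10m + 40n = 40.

Step 1: Check solvability.
gcd(10, 40) = 10
Since 10 divides 40, solutions exist.

Step 2: Apply extended Euclidean algorithm to find gcd.
We find integers such that 10*x0 + 40*y0 = 10

Step 3: Scale the particular solution.
Multiply by 40/10 = 4:
m = 4, n = 0

Step 4: Verify.
10*(4) + 40*(0) = 40 = 40 ✓

m = 4, n = 0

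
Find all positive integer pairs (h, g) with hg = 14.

The positive divisors of 14 are: 1, 2, 7, 14.
Each divisor d gives the pair (d, 14/d):
(1, 14), (2, 7), (7, 2), (14, 1)

(1, 14), (2, 7), (7, 2), (14, 1)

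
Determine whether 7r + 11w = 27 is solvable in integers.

Step 1: Compute gcd(7, 11).
gcd(7, 11) = 1

Step 2: Check divisibility.
Does 1 divide 27? 27 = 1 x 27, so yes.

By the theorem on linear Diophantine equations, 7r + 11w = 27 has integer solutions if and only if gcd(7, 11) divides 27. Since 1 | 27, solutions exist.

Yes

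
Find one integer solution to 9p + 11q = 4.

Step 1: Check solvability.
gcd(9, 11) = 1
Since 1 divides 4, solutions exist.

Step 2: Apply extended Euclidean algorithm to find gcd.
We find integers such that 9*x0 + 11*y0 = 1

Step 3: Scale the particular solution.
Multiply by 4/1 = 4:
p = 20, q = -16

Step 4: Verify.
9*(20) + 11*(-16) = 4 = 4 ✓

p = 20, q = -16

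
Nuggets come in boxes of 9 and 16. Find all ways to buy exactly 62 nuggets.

We need non-negative integers (x, y) with 9x + 16y = 62.
For each x in 0..6, check if 62 - 9x is a non-negative multiple of 16.
No x yields an integer y ≥ 0.

No solution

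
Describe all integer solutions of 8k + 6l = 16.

Step 1: Compute gcd(8, 6) = 2.
Since 2 divides 16, solutions exist.

Step 2: Find a particular solution using extended Euclidean algorithm.
We get k₀ = 8, l₀ = -8.
Check: 8*8 + 6*-8 = 16 = 16 ✓

Step 3: Write the general solution.
k = 8 + (6/2)t = 8 + 3t
l = -8 - (8/2)t = -8 - 4t
for any integer t.

k = 8 + 3t, l = -8 - 4t for integer t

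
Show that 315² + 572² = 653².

Compute a² + b² = 315² + 572² = 99225 + 327184 = 426409
Compute c² = 653² = 426409
Since 426409 = 426409, confirmed.

Yes, it is a Pythagorean triple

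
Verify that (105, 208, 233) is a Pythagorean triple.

Compute a² + b² = 105² + 208² = 11025 + 43264 = 54289
Compute c² = 233² = 54289
Since 54289 = 54289, confirmed.

Yes, it is a Pythagorean triple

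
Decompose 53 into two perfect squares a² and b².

We need to find integers a, b > 0 such that a² + b² = 53.
Trying a = 2: b² = 53 - 2² = 53 - 4 = 49
b = 7
Check: 2² + 7² = 4 + 49 = 53 ✓

53 = 2² + 7²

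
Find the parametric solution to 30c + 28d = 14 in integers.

Step 1: Compute gcd(30, 28) = 2.
Since 2 divides 14, solutions exist.

Step 2: Find a particular solution using extended Euclidean algorithm.
We get c₀ = 7, d₀ = -7.
Check: 30*7 + 28*-7 = 14 = 14 ✓

Step 3: Write the general solution.
c = 7 + (28/2)t = 7 + 14t
d = -7 - (30/2)t = -7 - 15t
for any integer t.

c = 7 + 14t, d = -7 - 15t for integer t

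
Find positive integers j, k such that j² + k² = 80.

Search for j with 80 - j² a perfect square.
j = 4: 80 - 4² = 80 - 16 = 64 = 8² ✓
So j = 4, k = 8.

j = 4, k = 8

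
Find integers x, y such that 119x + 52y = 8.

Step 1: Check solvability.
gcd(119, 52) = 1
Since 1 divides 8, solutions exist.

Step 2: Apply extended Euclidean algorithm to find gcd.
We find integers such that 119*x0 + 52*y0 = 1

Step 3: Scale the particular solution.
Multiply by 8/1 = 8:
x = 56, y = -128

Step 4: Verify.
119*(56) + 52*(-128) = 8 = 8 ✓

x = 56, y = -128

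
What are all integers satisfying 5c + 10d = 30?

Step 1: Compute gcd(5, 10) = 5.
Since 5 divides 30, solutions exist.

Step 2: Find a particular solution using extended Euclidean algorithm.
We get c₀ = 6, d₀ = 0.
Check: 5*6 + 10*0 = 30 = 30 ✓

Step 3: Write the general solution.
c = 6 + (10/5)t = 6 + 2t
d = 0 - (5/5)t = 0 - 1t
for any integer t.

c = 6 + 2t, d = 0 - 1t for integer t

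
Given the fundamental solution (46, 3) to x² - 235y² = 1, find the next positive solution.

Solutions to x² - Dy² = 1 are generated by powers of (x₀ + y₀√D).
The next solution satisfies x₁ + y₁√235 = (x₀ + y₀√235)², giving:
x₁ = x₀² + 235y₀² = 46² + 235·3² = 2116 + 2115 = 4231
y₁ = 2x₀y₀ = 2·46·3 = 276

Verify: 4231² - 235·276² = 17901361 - 17901360 = 1 ✓

x = 4231, y = 276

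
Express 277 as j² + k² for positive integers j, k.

We need to find integers j, k > 0 such that j² + k² = 277.
Trying j = 9: k² = 277 - 9² = 277 - 81 = 196
k = 14
Check: 9² + 14² = 81 + 196 = 277 ✓

277 = 9² + 14²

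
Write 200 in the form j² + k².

We need to find integers j, k > 0 such that j² + k² = 200.
Trying j = 2: k² = 200 - 2² = 200 - 4 = 196
k = 14
Check: 2² + 14² = 4 + 196 = 200 ✓

200 = 2² + 14²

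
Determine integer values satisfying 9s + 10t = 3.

Step 1: Check solvability.
gcd(9, 10) = 1
Since 1 divides 3, solutions exist.

Step 2: Apply extended Euclidean algorithm to find gcd.
We find integers such that 9*x0 + 10*y0 = 1

Step 3: Scale the particular solution.
Multiply by 3/1 = 3:
s = -3, t = 3

Step 4: Verify.
9*(-3) + 10*(3) = 3 = 3 ✓

s = -3, t = 3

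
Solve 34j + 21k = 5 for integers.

Step 1: Check solvability.
gcd(34, 21) = 1
Since 1 divides 5, solutions exist.

Step 2: Apply extended Euclidean algorithm to find gcd.
We find integers such that 34*x0 + 21*y0 = 1

Step 3: Scale the particular solution.
Multiply by 5/1 = 5:
j = -40, k = 65

Step 4: Verify.
34*(-40) + 21*(65) = 5 = 5 ✓

j = -40, k = 65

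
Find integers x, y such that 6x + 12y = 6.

Step 1: Check solvability.
gcd(6, 12) = 6
Since 6 divides 6, solutions exist.

Step 2: Apply extended Euclidean algorithm to find gcd.
We find integers such that 6*x0 + 12*y0 = 6

Step 3: Scale the particular solution.
Multiply by 6/6 = 1:
x = 1, y = 0

Step 4: Verify.
6*(1) + 12*(0) = 6 = 6 ✓

x = 1, y = 0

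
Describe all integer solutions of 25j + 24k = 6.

Step 1: Compute gcd(25, 24) = 1.
Since 1 divides 6, solutions exist.

Step 2: Find a particular solution using extended Euclidean algorithm.
We get j₀ = 6, k₀ = -6.
Check: 25*6 + 24*-6 = 6 = 6 ✓

Step 3: Write the general solution.
j = 6 + (24/1)t = 6 + 24t
k = -6 - (25/1)t = -6 - 25t
for any integer t.

j = 6 + 24t, k = -6 - 25t for integer t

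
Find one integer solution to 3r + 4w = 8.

Step 1: Check solvability.
gcd(3, 4) = 1
Since 1 divides 8, solutions exist.

Step 2: Apply extended Euclidean algorithm to find gcd.
We find integers such that 3*x0 + 4*y0 = 1

Step 3: Scale the particular solution.
Multiply by 8/1 = 8:
r = -8, w = 8

Step 4: Verify.
3*(-8) + 4*(8) = 8 = 8 ✓

r = -8, w = 8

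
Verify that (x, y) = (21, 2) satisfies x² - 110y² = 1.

Compute x² = 21² = 441
Compute 110y² = 110·2² = 110·4 = 440
x² - 110y² = 441 - 440 = 1
Since this equals 1, (21, 2) is a solution.

Yes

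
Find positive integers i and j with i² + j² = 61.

We need to find integers i, j > 0 such that i² + j² = 61.
Trying i = 5: j² = 61 - 5² = 61 - 25 = 36
j = 6
Check: 5² + 6² = 25 + 36 = 61 ✓

61 = 5² + 6²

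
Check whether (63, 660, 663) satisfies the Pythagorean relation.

Compute a² + b²:
63² + 660² = 3969 + 435600 = 439569
Compute c²:
663² = 439569
Since 439569 = 439569, it is a Pythagorean triple.

Yes, it is a Pythagorean triple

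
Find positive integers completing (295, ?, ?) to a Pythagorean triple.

We need the other leg and hypotenuse such that 295² + x² = c².
Take x = 1728, c = 1753: 295² + 1728² = 87025 + 2985984 = 3073009 = 1753² ✓
Triple: (295, 1728, 1753)

(295, 1728, 1753)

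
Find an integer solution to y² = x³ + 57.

Try small integer x values and check whether x³ + 57 is a perfect square.
x = 4: x³ + 57 = 4³ + 57 = 64 + 57 = 121
Is 121 a perfect square? 11² = 121 ✓
So (x, y) = (4, -11) is a solution.

x = 4, y = -11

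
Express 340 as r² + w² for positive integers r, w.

We need to find integers r, w > 0 such that r² + w² = 340.
Trying r = 4: w² = 340 - 4² = 340 - 16 = 324
w = 18
Check: 4² + 18² = 16 + 324 = 340 ✓

340 = 4² + 18²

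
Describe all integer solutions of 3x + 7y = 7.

Step 1: Compute gcd(3, 7) = 1.
Since 1 divides 7, solutions exist.

Step 2: Find a particular solution using extended Euclidean algorithm.
We get x₀ = -14, y₀ = 7.
Check: 3*-14 + 7*7 = 7 = 7 ✓

Step 3: Write the general solution.
x = -14 + (7/1)t = -14 + 7t
y = 7 - (3/1)t = 7 - 3t
for any integer t.

x = -14 + 7t, y = 7 - 3t for integer t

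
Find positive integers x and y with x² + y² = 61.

We need to find integers x, y > 0 such that x² + y² = 61.
Trying x = 5: y² = 61 - 5² = 61 - 25 = 36
y = 6
Check: 5² + 6² = 25 + 36 = 61 ✓

61 = 5² + 6²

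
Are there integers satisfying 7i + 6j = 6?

Step 1: Compute gcd(7, 6).
gcd(7, 6) = 1

Step 2: Check divisibility.
Does 1 divide 6? 6 = 1 x 6, so yes.

By the theorem on linear Diophantine equations, 7i + 6j = 6 has integer solutions if and only if gcd(7, 6) divides 6. Since 1 | 6, solutions exist.

Yes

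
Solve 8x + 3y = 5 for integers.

Step 1: Check solvability.
gcd(8, 3) = 1
Since 1 divides 5, solutions exist.

Step 2: Apply extended Euclidean algorithm to find gcd.
We find integers such that 8*x0 + 3*y0 = 1

Step 3: Scale the particular solution.
Multiply by 5/1 = 5:
x = -5, y = 15

Step 4: Verify.
8*(-5) + 3*(15) = 5 = 5 ✓

x = -5, y = 15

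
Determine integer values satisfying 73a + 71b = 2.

Step 1: Check solvability.
gcd(73, 71) = 1
Since 1 divides 2, solutions exist.

Step 2: Apply extended Euclidean algorithm to find gcd.
We find integers such that 73*x0 + 71*y0 = 1

Step 3: Scale the particular solution.
Multiply by 2/1 = 2:
a = -70, b = 72

Step 4: Verify.
73*(-70) + 71*(72) = 2 = 2 ✓

a = -70, b = 72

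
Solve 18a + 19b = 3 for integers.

Step 1: Check solvability.
gcd(18, 19) = 1
Since 1 divides 3, solutions exist.

Step 2: Apply extended Euclidean algorithm to find gcd.
We find integers such that 18*x0 + 19*y0 = 1

Step 3: Scale the particular solution.
Multiply by 3/1 = 3:
a = -3, b = 3

Step 4: Verify.
18*(-3) + 19*(3) = 3 = 3 ✓

a = -3, b = 3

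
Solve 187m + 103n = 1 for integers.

Step 1: Check solvability.
gcd(187, 103) = 1
Since 1 divides 1, solutions exist.

Step 2: Apply extended Euclidean algorithm to find gcd.
We find integers such that 187*x0 + 103*y0 = 1

Step 3: Scale the particular solution.
Multiply by 1/1 = 1:
m = -38, n = 69

Step 4: Verify.
187*(-38) + 103*(69) = 1 = 1 ✓

m = -38, n = 69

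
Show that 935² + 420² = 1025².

Compute a² + b²:
935² + 420² = 874225 + 176400 = 1050625
Compute c²:
1025² = 1050625
Since 1050625 = 1050625, it is a Pythagorean triple.

Yes, it is a Pythagorean triple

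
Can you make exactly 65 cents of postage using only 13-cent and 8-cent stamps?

We need non-negative x, y with 13x + 8y = 65.
gcd(13, 8) = 1 divides 65, so integer solutions exist.
Search for a non-negative one: x = 5 gives 8y = 65 - 65 = 0, so y = 0.
Check: 13·5 + 8·0 = 65 ✓

Yes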